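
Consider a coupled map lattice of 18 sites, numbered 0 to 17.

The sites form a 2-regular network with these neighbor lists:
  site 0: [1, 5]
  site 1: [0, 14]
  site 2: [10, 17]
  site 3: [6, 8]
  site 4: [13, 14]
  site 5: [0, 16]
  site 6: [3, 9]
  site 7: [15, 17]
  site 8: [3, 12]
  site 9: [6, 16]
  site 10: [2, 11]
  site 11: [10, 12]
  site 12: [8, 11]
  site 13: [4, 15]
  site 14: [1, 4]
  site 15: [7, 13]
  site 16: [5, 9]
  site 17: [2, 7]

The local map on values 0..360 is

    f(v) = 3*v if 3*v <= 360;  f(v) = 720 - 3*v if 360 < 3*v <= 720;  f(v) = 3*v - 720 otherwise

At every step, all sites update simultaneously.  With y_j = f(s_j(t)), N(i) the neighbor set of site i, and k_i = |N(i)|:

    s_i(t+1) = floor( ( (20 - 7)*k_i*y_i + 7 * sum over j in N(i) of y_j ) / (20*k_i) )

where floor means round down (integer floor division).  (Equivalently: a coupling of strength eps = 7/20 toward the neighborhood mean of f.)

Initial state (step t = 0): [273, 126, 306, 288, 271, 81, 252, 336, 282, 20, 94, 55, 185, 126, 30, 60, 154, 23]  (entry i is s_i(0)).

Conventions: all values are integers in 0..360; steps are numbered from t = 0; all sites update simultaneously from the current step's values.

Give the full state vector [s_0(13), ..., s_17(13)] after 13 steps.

Simulating step by step:
t=0: [273, 126, 306, 288, 271, 81, 252, 336, 282, 20, 94, 55, 185, 126, 30, 60, 154, 23]
t=1: [166, 255, 190, 121, 136, 220, 59, 230, 135, 90, 246, 185, 158, 270, 134, 227, 220, 129]
t=2: [162, 123, 158, 318, 274, 88, 224, 84, 310, 216, 66, 153, 243, 119, 269, 46, 96, 247]
t=3: [259, 284, 198, 197, 144, 262, 84, 191, 179, 105, 217, 205, 88, 274, 135, 196, 246, 100]
t=4: [71, 150, 146, 159, 260, 56, 241, 171, 187, 252, 85, 126, 222, 139, 278, 129, 78, 242]
t=5: [215, 232, 228, 186, 111, 187, 50, 193, 155, 64, 274, 276, 122, 265, 131, 305, 187, 89]
t=6: [80, 85, 87, 176, 286, 144, 159, 172, 256, 178, 91, 150, 293, 141, 275, 164, 164, 204]
t=7: [251, 226, 236, 175, 160, 269, 224, 191, 92, 203, 270, 251, 159, 257, 137, 235, 231, 151]
t=8: [44, 87, 70, 183, 219, 67, 84, 144, 256, 85, 66, 79, 212, 77, 250, 44, 52, 201]
t=9: [166, 198, 191, 163, 86, 181, 238, 230, 75, 237, 206, 203, 104, 184, 76, 176, 181, 163]
t=10: [197, 160, 153, 190, 237, 184, 45, 93, 241, 37, 111, 144, 261, 187, 215, 159, 147, 181]
t=11: [155, 191, 258, 121, 46, 180, 133, 254, 39, 144, 312, 256, 91, 147, 92, 234, 230, 209]
t=12: [222, 188, 89, 308, 186, 166, 321, 46, 186, 248, 158, 116, 206, 208, 229, 67, 101, 77]
t=13: [101, 116, 257, 203, 127, 206, 197, 165, 158, 111, 267, 287, 155, 125, 77, 171, 240, 221]

Answer: [101, 116, 257, 203, 127, 206, 197, 165, 158, 111, 267, 287, 155, 125, 77, 171, 240, 221]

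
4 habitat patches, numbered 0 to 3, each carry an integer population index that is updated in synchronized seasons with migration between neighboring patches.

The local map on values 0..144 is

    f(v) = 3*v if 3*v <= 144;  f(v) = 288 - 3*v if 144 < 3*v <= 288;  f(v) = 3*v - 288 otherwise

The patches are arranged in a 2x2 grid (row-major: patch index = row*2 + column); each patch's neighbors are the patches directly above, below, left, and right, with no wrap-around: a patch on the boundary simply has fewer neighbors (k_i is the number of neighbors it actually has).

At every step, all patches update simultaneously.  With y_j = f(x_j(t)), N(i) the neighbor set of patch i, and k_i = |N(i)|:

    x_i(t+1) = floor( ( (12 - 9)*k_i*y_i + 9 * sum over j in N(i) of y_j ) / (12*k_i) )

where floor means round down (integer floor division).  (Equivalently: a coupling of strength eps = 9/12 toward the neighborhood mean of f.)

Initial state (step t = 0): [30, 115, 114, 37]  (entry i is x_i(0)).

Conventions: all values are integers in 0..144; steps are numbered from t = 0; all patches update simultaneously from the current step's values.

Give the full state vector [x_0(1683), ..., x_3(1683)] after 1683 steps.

Answer: [117, 117, 117, 117]
Key observation: The state at step 16, [81, 81, 81, 81], reappears at step 24: the system is in a cycle of period 8 from step 16 on.  Therefore the state at step 1683 equals the state at step 16 + ((1683 - 16) mod 8) = 19, which is [117, 117, 117, 117].

Derivation:
t=0: [30, 115, 114, 37]
t=1: [64, 89, 88, 69]
t=2: [40, 71, 72, 37]
t=3: [85, 105, 104, 82]
t=4: [27, 34, 34, 29]
t=5: [96, 88, 88, 98]
t=6: [18, 8, 8, 19]
t=7: [31, 47, 47, 32]
t=8: [129, 106, 106, 129]
t=9: [47, 81, 81, 47]
t=10: [69, 117, 117, 69]
t=11: [67, 76, 76, 67]
t=12: [66, 80, 80, 66]
t=13: [58, 79, 79, 58]
t=14: [66, 98, 98, 66]
t=15: [27, 69, 69, 27]
t=16: [81, 81, 81, 81]
t=17: [45, 45, 45, 45]
t=18: [135, 135, 135, 135]
t=19: [117, 117, 117, 117]
t=20: [63, 63, 63, 63]
t=21: [99, 99, 99, 99]
t=22: [9, 9, 9, 9]
t=23: [27, 27, 27, 27]
t=24: [81, 81, 81, 81]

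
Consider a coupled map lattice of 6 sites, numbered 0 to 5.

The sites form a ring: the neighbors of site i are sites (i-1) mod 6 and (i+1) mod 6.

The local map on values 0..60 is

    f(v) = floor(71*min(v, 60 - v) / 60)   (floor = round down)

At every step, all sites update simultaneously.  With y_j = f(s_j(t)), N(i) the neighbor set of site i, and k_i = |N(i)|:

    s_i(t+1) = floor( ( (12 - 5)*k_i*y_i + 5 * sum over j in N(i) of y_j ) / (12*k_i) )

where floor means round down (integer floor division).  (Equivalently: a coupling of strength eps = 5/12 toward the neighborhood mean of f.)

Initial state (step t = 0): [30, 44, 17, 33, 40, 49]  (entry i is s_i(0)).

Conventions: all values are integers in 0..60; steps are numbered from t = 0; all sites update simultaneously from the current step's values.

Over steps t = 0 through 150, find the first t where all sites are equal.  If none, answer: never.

Simulating step by step:
t=0: [30, 44, 17, 33, 40, 49]  (not all equal)
t=1: [26, 21, 21, 27, 22, 19]  (not all equal)
t=2: [27, 25, 25, 28, 26, 24]  (not all equal)
t=3: [29, 29, 29, 31, 30, 29]  (not all equal)
t=4: [34, 34, 34, 34, 34, 34]  (all equal)

Answer: 4
Key observation: Synchronization is absorbing here: once all sites are equal they stay equal, and step 4 is the first all-equal step.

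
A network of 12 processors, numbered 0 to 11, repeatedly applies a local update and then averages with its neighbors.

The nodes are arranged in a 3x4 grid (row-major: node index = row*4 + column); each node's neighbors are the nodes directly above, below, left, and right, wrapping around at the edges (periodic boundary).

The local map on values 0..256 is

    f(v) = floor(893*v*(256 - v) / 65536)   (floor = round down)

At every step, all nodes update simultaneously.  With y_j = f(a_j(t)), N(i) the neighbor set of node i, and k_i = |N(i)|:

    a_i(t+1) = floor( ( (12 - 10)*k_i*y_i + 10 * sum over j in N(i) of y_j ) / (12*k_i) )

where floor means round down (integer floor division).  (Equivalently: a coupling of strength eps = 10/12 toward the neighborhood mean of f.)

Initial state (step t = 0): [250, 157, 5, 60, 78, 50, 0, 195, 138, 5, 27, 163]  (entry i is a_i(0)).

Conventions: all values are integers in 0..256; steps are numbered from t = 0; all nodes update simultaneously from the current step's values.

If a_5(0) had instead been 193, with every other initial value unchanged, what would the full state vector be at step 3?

Simulating step by step:
t=0: [250, 157, 5, 60, 78, 193, 0, 195, 138, 5, 27, 163]
t=1: [166, 80, 97, 111, 149, 114, 89, 142, 126, 144, 64, 164]
t=2: [210, 209, 197, 211, 216, 209, 203, 212, 213, 203, 202, 206]
t=3: [126, 140, 142, 137, 126, 135, 142, 132, 131, 136, 147, 133]

Answer: [126, 140, 142, 137, 126, 135, 142, 132, 131, 136, 147, 133]
Key observation: This trace re-runs the system from the modified initial state.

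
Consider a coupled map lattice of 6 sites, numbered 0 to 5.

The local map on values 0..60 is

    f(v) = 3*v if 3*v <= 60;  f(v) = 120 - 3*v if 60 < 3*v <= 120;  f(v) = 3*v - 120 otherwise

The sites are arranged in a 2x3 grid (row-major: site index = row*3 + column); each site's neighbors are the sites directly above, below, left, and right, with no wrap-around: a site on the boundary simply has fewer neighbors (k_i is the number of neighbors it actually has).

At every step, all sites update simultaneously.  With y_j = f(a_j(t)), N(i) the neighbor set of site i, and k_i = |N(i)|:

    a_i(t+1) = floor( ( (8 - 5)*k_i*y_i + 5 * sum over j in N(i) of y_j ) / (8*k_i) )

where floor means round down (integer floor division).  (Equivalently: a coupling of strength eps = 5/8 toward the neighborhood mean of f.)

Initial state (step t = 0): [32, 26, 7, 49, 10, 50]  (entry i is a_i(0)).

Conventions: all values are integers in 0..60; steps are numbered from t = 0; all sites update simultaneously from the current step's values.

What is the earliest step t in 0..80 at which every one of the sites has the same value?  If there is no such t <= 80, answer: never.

Answer: never
Key observation: The state at step 11 reappears at step 15 — the system is in a cycle of period 4 from step 11 on.  No step 0..15 is synchronized, and the cycle repeats forever, so no step up to 80 (or ever) has all sites equal.

Derivation:
t=0: [32, 26, 7, 49, 10, 50]  (not all equal)
t=1: [30, 31, 30, 27, 31, 27]  (not all equal)
t=2: [31, 28, 31, 32, 32, 32]  (not all equal)
t=3: [28, 29, 28, 24, 26, 24]  (not all equal)
t=4: [38, 36, 38, 42, 42, 42]  (not all equal)
t=5: [7, 8, 7, 6, 7, 6]  (not all equal)
t=6: [21, 22, 21, 19, 20, 19]  (not all equal)
t=7: [56, 56, 56, 57, 57, 57]  (not all equal)
t=8: [48, 48, 48, 50, 50, 50]  (not all equal)
t=9: [25, 25, 25, 28, 28, 28]  (not all equal)
t=10: [42, 43, 42, 38, 37, 38]  (not all equal)
t=11: [6, 7, 6, 6, 7, 6]  (not all equal)
t=12: [18, 19, 18, 18, 19, 18]  (not all equal)
t=13: [54, 55, 54, 54, 55, 54]  (not all equal)
t=14: [42, 43, 42, 42, 43, 42]  (not all equal)
t=15: [6, 7, 6, 6, 7, 6]  (not all equal)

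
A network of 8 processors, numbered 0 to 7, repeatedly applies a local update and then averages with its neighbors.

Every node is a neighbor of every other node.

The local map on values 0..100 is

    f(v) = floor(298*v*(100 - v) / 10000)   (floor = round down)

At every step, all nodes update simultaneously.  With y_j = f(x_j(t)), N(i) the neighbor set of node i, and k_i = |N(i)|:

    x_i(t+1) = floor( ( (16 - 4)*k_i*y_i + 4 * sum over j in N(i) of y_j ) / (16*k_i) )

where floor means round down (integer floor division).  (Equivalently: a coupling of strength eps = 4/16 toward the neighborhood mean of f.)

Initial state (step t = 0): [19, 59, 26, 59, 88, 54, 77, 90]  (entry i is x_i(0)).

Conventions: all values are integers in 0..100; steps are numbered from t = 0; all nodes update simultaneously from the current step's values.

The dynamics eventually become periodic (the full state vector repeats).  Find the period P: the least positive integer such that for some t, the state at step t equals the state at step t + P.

Answer: 2
Key observation: The state at step 7, [64, 64, 64, 64, 64, 64, 64, 64], reappears at step 9 — and no state repeats earlier — so the cycle the system enters has period 2.

Derivation:
t=0: [19, 59, 26, 59, 88, 54, 77, 90]
t=1: [47, 66, 56, 66, 37, 68, 52, 33]
t=2: [72, 66, 71, 66, 68, 65, 72, 66]
t=3: [61, 65, 61, 65, 63, 66, 61, 65]
t=4: [69, 67, 69, 67, 68, 66, 69, 67]
t=5: [63, 64, 63, 64, 64, 65, 63, 64]
t=6: [68, 68, 68, 68, 68, 67, 68, 68]
t=7: [64, 64, 64, 64, 64, 64, 64, 64]
t=8: [68, 68, 68, 68, 68, 68, 68, 68]
t=9: [64, 64, 64, 64, 64, 64, 64, 64]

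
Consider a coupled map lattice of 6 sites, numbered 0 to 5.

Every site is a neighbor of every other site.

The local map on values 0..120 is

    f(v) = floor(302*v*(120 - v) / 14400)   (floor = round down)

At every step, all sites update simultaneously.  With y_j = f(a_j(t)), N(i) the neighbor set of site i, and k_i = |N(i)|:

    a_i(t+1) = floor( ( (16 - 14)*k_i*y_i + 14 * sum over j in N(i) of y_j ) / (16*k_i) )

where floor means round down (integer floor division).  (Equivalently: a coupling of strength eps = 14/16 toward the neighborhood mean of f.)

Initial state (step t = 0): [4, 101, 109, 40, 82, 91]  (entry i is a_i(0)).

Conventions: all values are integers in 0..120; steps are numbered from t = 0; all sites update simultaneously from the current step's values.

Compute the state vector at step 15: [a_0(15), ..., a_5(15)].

Answer: [72, 72, 72, 72, 72, 72]

Derivation:
t=0: [4, 101, 109, 40, 82, 91]
t=1: [45, 43, 44, 42, 42, 42]
t=2: [68, 68, 68, 68, 68, 68]
t=3: [74, 74, 74, 74, 74, 74]
t=4: [71, 71, 71, 71, 71, 71]
t=5: [72, 72, 72, 72, 72, 72]
t=6: [72, 72, 72, 72, 72, 72]
t=7: [72, 72, 72, 72, 72, 72]
t=8: [72, 72, 72, 72, 72, 72]
t=9: [72, 72, 72, 72, 72, 72]
t=10: [72, 72, 72, 72, 72, 72]
t=11: [72, 72, 72, 72, 72, 72]
t=12: [72, 72, 72, 72, 72, 72]
t=13: [72, 72, 72, 72, 72, 72]
t=14: [72, 72, 72, 72, 72, 72]
t=15: [72, 72, 72, 72, 72, 72]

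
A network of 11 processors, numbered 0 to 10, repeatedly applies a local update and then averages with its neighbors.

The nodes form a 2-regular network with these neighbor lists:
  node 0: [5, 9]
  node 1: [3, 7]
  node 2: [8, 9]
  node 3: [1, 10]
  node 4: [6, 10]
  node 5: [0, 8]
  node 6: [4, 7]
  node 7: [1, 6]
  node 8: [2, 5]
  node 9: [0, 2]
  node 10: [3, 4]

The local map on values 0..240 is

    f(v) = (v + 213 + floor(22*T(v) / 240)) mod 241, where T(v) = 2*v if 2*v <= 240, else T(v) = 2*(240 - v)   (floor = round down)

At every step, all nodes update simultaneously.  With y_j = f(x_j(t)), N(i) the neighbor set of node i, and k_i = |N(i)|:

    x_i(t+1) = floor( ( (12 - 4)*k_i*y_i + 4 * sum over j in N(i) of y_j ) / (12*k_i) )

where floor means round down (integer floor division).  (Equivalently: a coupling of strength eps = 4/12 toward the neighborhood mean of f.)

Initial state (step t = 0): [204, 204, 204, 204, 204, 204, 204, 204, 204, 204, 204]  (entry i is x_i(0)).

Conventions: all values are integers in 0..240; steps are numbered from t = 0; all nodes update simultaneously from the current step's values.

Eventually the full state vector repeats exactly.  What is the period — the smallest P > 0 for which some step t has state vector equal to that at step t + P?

Answer: 16
Key observation: The state at step 0, [204, 204, 204, 204, 204, 204, 204, 204, 204, 204, 204], reappears at step 16 — and no state repeats earlier — so the cycle the system enters has period 16.

Derivation:
t=0: [204, 204, 204, 204, 204, 204, 204, 204, 204, 204, 204]
t=1: [182, 182, 182, 182, 182, 182, 182, 182, 182, 182, 182]
t=2: [164, 164, 164, 164, 164, 164, 164, 164, 164, 164, 164]
t=3: [149, 149, 149, 149, 149, 149, 149, 149, 149, 149, 149]
t=4: [137, 137, 137, 137, 137, 137, 137, 137, 137, 137, 137]
t=5: [127, 127, 127, 127, 127, 127, 127, 127, 127, 127, 127]
t=6: [119, 119, 119, 119, 119, 119, 119, 119, 119, 119, 119]
t=7: [112, 112, 112, 112, 112, 112, 112, 112, 112, 112, 112]
t=8: [104, 104, 104, 104, 104, 104, 104, 104, 104, 104, 104]
t=9: [95, 95, 95, 95, 95, 95, 95, 95, 95, 95, 95]
t=10: [84, 84, 84, 84, 84, 84, 84, 84, 84, 84, 84]
t=11: [71, 71, 71, 71, 71, 71, 71, 71, 71, 71, 71]
t=12: [56, 56, 56, 56, 56, 56, 56, 56, 56, 56, 56]
t=13: [38, 38, 38, 38, 38, 38, 38, 38, 38, 38, 38]
t=14: [16, 16, 16, 16, 16, 16, 16, 16, 16, 16, 16]
t=15: [231, 231, 231, 231, 231, 231, 231, 231, 231, 231, 231]
t=16: [204, 204, 204, 204, 204, 204, 204, 204, 204, 204, 204]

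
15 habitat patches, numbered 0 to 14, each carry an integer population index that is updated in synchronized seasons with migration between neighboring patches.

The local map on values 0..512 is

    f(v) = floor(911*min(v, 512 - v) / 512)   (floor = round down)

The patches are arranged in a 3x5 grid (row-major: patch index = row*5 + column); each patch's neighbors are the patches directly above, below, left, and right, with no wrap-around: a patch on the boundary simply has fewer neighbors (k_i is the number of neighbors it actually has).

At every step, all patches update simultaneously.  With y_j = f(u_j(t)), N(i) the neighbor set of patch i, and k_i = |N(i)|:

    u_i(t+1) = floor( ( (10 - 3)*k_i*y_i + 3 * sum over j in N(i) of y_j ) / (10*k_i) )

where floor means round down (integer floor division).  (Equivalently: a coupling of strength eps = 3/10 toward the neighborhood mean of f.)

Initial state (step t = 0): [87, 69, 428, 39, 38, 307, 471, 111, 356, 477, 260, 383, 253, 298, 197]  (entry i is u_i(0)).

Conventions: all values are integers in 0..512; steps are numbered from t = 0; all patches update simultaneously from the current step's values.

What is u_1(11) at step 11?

Simulating step by step:
t=0: [87, 69, 428, 39, 38, 307, 471, 111, 356, 477, 260, 383, 253, 298, 197]
t=1: [180, 122, 143, 97, 66, 322, 118, 209, 247, 112, 402, 257, 395, 373, 311]
t=2: [307, 230, 253, 201, 137, 309, 249, 342, 381, 230, 255, 378, 252, 273, 316]
t=3: [370, 412, 421, 342, 285, 378, 408, 329, 275, 368, 406, 301, 410, 400, 368]
t=4: [238, 183, 193, 309, 365, 229, 213, 298, 375, 287, 223, 317, 216, 225, 247]
t=5: [405, 341, 346, 337, 296, 404, 373, 367, 285, 374, 390, 358, 381, 386, 427]
t=6: [207, 286, 293, 325, 352, 199, 249, 268, 359, 265, 221, 261, 238, 235, 176]
t=7: [371, 401, 389, 326, 314, 368, 432, 418, 312, 394, 395, 438, 425, 393, 347]
t=8: [242, 198, 222, 323, 327, 239, 155, 182, 317, 246, 203, 142, 158, 227, 268]
t=9: [417, 356, 377, 342, 346, 404, 293, 323, 354, 416, 354, 268, 294, 388, 429]
t=10: [188, 273, 259, 293, 277, 218, 365, 332, 273, 191, 290, 409, 369, 235, 161]
t=11: [355, 402, 428, 401, 401, 369, 281, 328, 407, 350, 362, 219, 269, 389, 313]

Answer: u_1(11) = 402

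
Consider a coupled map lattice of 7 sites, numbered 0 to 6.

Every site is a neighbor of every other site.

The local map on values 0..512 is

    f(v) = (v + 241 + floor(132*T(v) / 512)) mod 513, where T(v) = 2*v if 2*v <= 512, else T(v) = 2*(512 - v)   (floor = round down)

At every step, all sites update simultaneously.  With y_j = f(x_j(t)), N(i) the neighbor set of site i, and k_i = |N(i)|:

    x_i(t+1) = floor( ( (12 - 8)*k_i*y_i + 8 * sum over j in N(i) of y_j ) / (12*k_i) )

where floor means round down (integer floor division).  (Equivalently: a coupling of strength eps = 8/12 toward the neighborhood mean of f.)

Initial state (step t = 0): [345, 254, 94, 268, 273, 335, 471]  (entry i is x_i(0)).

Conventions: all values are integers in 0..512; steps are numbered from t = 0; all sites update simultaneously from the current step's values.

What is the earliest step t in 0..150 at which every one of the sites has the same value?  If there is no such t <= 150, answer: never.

Simulating step by step:
t=0: [345, 254, 94, 268, 273, 335, 471]  (not all equal)
t=1: [176, 166, 226, 168, 169, 175, 190]  (not all equal)
t=2: [399, 396, 302, 396, 397, 399, 290]  (not all equal)
t=3: [173, 172, 162, 172, 173, 173, 161]  (not all equal)
t=4: [498, 498, 494, 498, 498, 498, 494]  (not all equal)
t=5: [232, 232, 232, 232, 232, 232, 232]  (all equal)

Answer: 5
Key observation: Synchronization is absorbing here: once all sites are equal they stay equal, and step 5 is the first all-equal step.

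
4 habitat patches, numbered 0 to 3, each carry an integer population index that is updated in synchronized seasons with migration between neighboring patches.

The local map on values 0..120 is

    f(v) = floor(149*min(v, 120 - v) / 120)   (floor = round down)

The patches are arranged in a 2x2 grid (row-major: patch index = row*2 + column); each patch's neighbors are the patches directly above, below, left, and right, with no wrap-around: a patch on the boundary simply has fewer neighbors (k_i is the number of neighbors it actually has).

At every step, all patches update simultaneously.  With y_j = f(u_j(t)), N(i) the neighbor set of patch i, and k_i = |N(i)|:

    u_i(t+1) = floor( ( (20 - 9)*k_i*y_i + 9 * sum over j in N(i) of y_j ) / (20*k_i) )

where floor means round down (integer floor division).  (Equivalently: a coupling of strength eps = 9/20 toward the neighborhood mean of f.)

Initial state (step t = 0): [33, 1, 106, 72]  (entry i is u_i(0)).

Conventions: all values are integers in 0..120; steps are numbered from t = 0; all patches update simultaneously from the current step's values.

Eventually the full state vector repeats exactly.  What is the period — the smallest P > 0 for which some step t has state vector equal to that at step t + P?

Answer: 4
Key observation: The state at step 9, [58, 58, 58, 58], reappears at step 13 — and no state repeats earlier — so the cycle the system enters has period 4.

Derivation:
t=0: [33, 1, 106, 72]
t=1: [26, 22, 31, 36]
t=2: [32, 31, 38, 38]
t=3: [40, 40, 45, 44]
t=4: [50, 50, 53, 53]
t=5: [62, 62, 64, 64]
t=6: [71, 71, 69, 69]
t=7: [60, 60, 62, 62]
t=8: [73, 73, 72, 72]
t=9: [58, 58, 58, 58]
t=10: [72, 72, 72, 72]
t=11: [59, 59, 59, 59]
t=12: [73, 73, 73, 73]
t=13: [58, 58, 58, 58]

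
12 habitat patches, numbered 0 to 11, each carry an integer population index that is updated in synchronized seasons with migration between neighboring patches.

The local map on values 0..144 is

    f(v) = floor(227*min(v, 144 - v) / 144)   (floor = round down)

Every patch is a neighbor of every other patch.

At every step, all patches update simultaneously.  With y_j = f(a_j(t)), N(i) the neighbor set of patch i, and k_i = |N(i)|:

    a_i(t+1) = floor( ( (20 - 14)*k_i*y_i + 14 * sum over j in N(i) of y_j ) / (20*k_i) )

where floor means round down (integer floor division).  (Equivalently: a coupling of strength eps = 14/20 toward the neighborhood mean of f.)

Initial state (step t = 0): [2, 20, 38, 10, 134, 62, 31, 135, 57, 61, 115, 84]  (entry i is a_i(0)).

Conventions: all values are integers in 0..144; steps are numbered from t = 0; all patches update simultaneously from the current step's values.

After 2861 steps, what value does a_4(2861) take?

Simulating step by step:
t=0: [2, 20, 38, 10, 134, 62, 31, 135, 57, 61, 115, 84]
t=1: [39, 45, 52, 42, 42, 61, 49, 41, 59, 61, 49, 60]
t=2: [74, 76, 79, 75, 75, 82, 78, 75, 81, 82, 78, 82]
t=3: [104, 104, 103, 104, 104, 101, 103, 104, 102, 101, 103, 101]
t=4: [64, 64, 64, 64, 64, 65, 64, 64, 64, 65, 64, 65]
t=5: [100, 100, 100, 100, 100, 100, 100, 100, 100, 100, 100, 100]
t=6: [69, 69, 69, 69, 69, 69, 69, 69, 69, 69, 69, 69]
t=7: [108, 108, 108, 108, 108, 108, 108, 108, 108, 108, 108, 108]
t=8: [56, 56, 56, 56, 56, 56, 56, 56, 56, 56, 56, 56]
t=9: [88, 88, 88, 88, 88, 88, 88, 88, 88, 88, 88, 88]
t=10: [88, 88, 88, 88, 88, 88, 88, 88, 88, 88, 88, 88]

Answer: a_4(2861) = 88
Key observation: The state at step 9, [88, 88, 88, 88, 88, 88, 88, 88, 88, 88, 88, 88], reappears at step 10: the system is in a cycle of period 1 from step 9 on.  Therefore the state at step 2861 equals the state at step 9 + ((2861 - 9) mod 1) = 9, which is [88, 88, 88, 88, 88, 88, 88, 88, 88, 88, 88, 88].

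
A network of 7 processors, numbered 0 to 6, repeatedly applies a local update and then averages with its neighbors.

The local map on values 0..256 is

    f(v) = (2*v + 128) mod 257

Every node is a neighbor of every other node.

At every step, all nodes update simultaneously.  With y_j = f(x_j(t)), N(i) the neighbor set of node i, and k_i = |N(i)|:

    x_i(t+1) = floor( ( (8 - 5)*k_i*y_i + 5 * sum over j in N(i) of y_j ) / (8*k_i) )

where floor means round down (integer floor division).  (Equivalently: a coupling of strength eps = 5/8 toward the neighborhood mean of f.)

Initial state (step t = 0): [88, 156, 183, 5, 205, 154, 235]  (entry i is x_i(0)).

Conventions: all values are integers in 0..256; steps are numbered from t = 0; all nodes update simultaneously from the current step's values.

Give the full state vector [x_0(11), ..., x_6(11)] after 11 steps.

Simulating step by step:
t=0: [88, 156, 183, 5, 205, 154, 235]
t=1: [105, 142, 157, 130, 99, 141, 115]
t=2: [113, 133, 141, 126, 109, 132, 118]
t=3: [113, 124, 129, 120, 111, 124, 116]
t=4: [106, 112, 115, 110, 105, 112, 108]
t=5: [88, 91, 93, 90, 87, 91, 89]
t=6: [49, 51, 52, 50, 49, 51, 50]
t=7: [227, 228, 229, 228, 227, 228, 228]
t=8: [69, 69, 70, 69, 69, 69, 69]
t=9: [9, 9, 9, 9, 9, 9, 9]
t=10: [146, 146, 146, 146, 146, 146, 146]
t=11: [163, 163, 163, 163, 163, 163, 163]

Answer: [163, 163, 163, 163, 163, 163, 163]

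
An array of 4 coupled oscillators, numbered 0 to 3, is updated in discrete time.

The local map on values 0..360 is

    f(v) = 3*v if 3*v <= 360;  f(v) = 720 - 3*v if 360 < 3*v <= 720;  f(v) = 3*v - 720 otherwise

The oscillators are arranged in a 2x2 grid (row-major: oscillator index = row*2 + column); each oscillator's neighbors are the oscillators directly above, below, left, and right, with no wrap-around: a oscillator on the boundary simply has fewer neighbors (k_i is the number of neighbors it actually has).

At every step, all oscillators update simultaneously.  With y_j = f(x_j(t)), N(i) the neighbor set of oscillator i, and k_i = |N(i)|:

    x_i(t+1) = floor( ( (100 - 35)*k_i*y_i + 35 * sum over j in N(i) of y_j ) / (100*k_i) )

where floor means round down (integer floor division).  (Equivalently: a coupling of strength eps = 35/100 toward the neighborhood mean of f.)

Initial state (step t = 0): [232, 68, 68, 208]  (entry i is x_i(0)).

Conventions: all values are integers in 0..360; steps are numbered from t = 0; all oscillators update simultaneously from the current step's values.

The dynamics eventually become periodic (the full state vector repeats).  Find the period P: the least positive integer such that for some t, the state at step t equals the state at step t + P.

Answer: 2
Key observation: The state at step 33, [90, 90, 90, 90], reappears at step 35 — and no state repeats earlier — so the cycle the system enters has period 2.

Derivation:
t=0: [232, 68, 68, 208]
t=1: [87, 153, 153, 133]
t=2: [261, 271, 271, 300]
t=3: [73, 102, 102, 149]
t=4: [249, 285, 285, 284]
t=5: [64, 115, 115, 133]
t=6: [245, 314, 314, 329]
t=7: [87, 193, 193, 251]
t=8: [219, 143, 143, 70]
t=9: [142, 236, 236, 238]
t=10: [195, 60, 60, 8]
t=11: [150, 144, 144, 78]
t=12: [276, 275, 275, 252]
t=13: [106, 93, 93, 60]
t=14: [304, 268, 268, 214]
t=15: [154, 101, 101, 80]
t=16: [273, 284, 284, 262]
t=17: [110, 114, 114, 89]
t=18: [334, 326, 326, 293]
t=19: [273, 244, 244, 193]
t=20: [68, 49, 49, 95]
t=21: [184, 181, 181, 236]
t=22: [171, 146, 146, 69]
t=23: [233, 255, 255, 233]
t=24: [29, 36, 36, 29]
t=25: [94, 100, 100, 94]
t=26: [288, 293, 293, 288]
t=27: [149, 153, 153, 149]
t=28: [268, 265, 265, 268]
t=29: [80, 78, 78, 80]
t=30: [237, 236, 236, 237]
t=31: [10, 10, 10, 10]
t=32: [30, 30, 30, 30]
t=33: [90, 90, 90, 90]
t=34: [270, 270, 270, 270]
t=35: [90, 90, 90, 90]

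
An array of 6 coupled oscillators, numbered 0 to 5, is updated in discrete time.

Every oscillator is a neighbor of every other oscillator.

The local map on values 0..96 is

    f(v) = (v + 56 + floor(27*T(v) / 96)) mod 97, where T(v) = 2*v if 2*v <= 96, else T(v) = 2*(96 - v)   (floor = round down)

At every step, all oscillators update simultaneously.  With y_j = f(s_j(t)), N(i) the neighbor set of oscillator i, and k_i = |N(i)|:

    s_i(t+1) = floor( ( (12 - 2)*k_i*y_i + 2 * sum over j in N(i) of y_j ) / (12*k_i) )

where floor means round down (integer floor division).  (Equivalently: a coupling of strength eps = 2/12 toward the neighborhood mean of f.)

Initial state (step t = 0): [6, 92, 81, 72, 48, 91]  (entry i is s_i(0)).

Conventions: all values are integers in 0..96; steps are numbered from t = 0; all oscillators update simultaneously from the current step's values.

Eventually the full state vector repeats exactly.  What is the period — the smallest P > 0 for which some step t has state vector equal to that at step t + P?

Simulating step by step:
t=0: [6, 92, 81, 72, 48, 91]
t=1: [61, 52, 48, 45, 37, 51]
t=2: [37, 34, 33, 29, 19, 34]
t=3: [17, 14, 12, 7, 72, 14]
t=4: [79, 75, 73, 66, 49, 75]
t=5: [46, 44, 43, 41, 35, 44]
t=6: [28, 26, 25, 23, 15, 26]
t=7: [16, 92, 91, 88, 78, 92]
t=8: [76, 53, 52, 52, 48, 53]
t=9: [44, 36, 35, 35, 34, 36]
t=10: [24, 15, 13, 13, 12, 15]
t=11: [90, 79, 76, 76, 75, 79]
t=12: [51, 47, 46, 46, 45, 47]
t=13: [34, 31, 30, 30, 29, 31]
t=14: [10, 6, 5, 5, 4, 6]
t=15: [69, 64, 63, 63, 62, 64]
t=16: [42, 40, 40, 40, 40, 40]
t=17: [23, 21, 21, 21, 21, 21]
t=18: [90, 88, 88, 88, 88, 88]
t=19: [51, 51, 51, 51, 51, 51]
t=20: [35, 35, 35, 35, 35, 35]
t=21: [13, 13, 13, 13, 13, 13]
t=22: [76, 76, 76, 76, 76, 76]
t=23: [46, 46, 46, 46, 46, 46]
t=24: [30, 30, 30, 30, 30, 30]
t=25: [5, 5, 5, 5, 5, 5]
t=26: [63, 63, 63, 63, 63, 63]
t=27: [40, 40, 40, 40, 40, 40]
t=28: [21, 21, 21, 21, 21, 21]
t=29: [88, 88, 88, 88, 88, 88]
t=30: [51, 51, 51, 51, 51, 51]

Answer: 11
Key observation: The state at step 19, [51, 51, 51, 51, 51, 51], reappears at step 30 — and no state repeats earlier — so the cycle the system enters has period 11.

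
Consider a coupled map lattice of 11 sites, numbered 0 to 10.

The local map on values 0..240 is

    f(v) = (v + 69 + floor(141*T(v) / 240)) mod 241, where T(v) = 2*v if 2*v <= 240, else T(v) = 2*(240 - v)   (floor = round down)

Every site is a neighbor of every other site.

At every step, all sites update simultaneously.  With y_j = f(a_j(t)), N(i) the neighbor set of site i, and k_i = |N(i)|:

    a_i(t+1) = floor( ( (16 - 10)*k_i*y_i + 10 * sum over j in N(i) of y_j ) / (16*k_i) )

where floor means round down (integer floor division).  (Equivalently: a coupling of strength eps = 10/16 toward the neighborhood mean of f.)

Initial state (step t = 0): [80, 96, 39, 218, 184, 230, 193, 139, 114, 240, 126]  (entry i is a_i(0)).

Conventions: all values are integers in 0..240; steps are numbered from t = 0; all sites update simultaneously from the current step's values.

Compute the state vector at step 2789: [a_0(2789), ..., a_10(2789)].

Answer: [70, 70, 70, 70, 70, 70, 70, 70, 70, 70, 70]
Key observation: The state at step 7, [71, 71, 71, 71, 71, 71, 71, 71, 71, 71, 71], reappears at step 11: the system is in a cycle of period 4 from step 7 on.  Therefore the state at step 2789 equals the state at step 7 + ((2789 - 7) mod 4) = 9, which is [70, 70, 70, 70, 70, 70, 70, 70, 70, 70, 70].

Derivation:
t=0: [80, 96, 39, 218, 184, 230, 193, 139, 114, 240, 126]
t=1: [50, 61, 97, 72, 74, 71, 73, 76, 73, 71, 77]
t=2: [195, 202, 151, 210, 211, 209, 210, 213, 210, 209, 213]
t=3: [74, 74, 76, 73, 73, 73, 73, 73, 73, 73, 73]
t=4: [228, 228, 229, 227, 227, 227, 227, 227, 227, 227, 227]
t=5: [69, 69, 69, 69, 69, 69, 69, 69, 69, 69, 69]
t=6: [219, 219, 219, 219, 219, 219, 219, 219, 219, 219, 219]
t=7: [71, 71, 71, 71, 71, 71, 71, 71, 71, 71, 71]
t=8: [223, 223, 223, 223, 223, 223, 223, 223, 223, 223, 223]
t=9: [70, 70, 70, 70, 70, 70, 70, 70, 70, 70, 70]
t=10: [221, 221, 221, 221, 221, 221, 221, 221, 221, 221, 221]
t=11: [71, 71, 71, 71, 71, 71, 71, 71, 71, 71, 71]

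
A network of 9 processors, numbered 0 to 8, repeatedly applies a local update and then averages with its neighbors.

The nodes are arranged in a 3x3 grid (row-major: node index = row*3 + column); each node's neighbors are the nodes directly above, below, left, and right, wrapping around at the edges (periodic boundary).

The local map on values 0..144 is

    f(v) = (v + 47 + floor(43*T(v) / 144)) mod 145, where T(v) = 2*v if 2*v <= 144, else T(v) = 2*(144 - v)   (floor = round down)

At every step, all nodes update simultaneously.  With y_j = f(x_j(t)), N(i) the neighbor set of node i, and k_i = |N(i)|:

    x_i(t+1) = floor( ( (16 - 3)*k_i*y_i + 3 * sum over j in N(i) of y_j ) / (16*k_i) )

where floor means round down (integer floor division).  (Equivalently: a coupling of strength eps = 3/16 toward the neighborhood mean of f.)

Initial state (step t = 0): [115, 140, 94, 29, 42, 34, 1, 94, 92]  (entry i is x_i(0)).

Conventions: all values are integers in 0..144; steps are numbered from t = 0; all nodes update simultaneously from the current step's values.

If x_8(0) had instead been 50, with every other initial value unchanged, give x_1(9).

Simulating step by step:
t=0: [115, 140, 94, 29, 42, 34, 1, 94, 50]
t=1: [37, 45, 34, 89, 104, 98, 52, 35, 111]
t=2: [103, 111, 95, 32, 36, 30, 117, 97, 42]
t=3: [32, 34, 33, 91, 96, 92, 41, 35, 101]
t=4: [95, 97, 92, 31, 32, 28, 102, 95, 38]
t=5: [29, 30, 32, 89, 90, 89, 35, 33, 94]
t=6: [90, 91, 90, 30, 30, 26, 94, 91, 35]
t=7: [27, 27, 30, 87, 87, 86, 31, 30, 90]
t=8: [87, 87, 86, 29, 29, 25, 88, 87, 33]
t=9: [26, 26, 28, 86, 86, 84, 29, 29, 87]

Answer: x_1(9) = 26
Key observation: This trace re-runs the system from the modified initial state.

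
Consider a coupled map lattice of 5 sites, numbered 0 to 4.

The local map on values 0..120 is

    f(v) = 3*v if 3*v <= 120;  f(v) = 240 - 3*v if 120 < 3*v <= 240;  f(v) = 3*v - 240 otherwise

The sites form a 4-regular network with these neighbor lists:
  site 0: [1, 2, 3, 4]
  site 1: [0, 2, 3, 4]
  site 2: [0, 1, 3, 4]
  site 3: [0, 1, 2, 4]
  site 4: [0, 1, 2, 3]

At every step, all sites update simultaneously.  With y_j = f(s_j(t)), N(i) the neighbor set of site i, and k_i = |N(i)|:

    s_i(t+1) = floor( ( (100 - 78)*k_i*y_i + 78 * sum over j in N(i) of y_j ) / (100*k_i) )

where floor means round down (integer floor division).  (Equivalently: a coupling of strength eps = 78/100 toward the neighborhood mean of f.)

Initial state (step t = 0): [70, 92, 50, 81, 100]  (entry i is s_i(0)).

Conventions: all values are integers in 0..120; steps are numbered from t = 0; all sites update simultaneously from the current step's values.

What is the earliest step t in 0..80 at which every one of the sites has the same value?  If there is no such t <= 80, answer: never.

Answer: 2
Key observation: Synchronization is absorbing here: once all sites are equal they stay equal, and step 2 is the first all-equal step.

Derivation:
t=0: [70, 92, 50, 81, 100]  (not all equal)
t=1: [43, 43, 44, 42, 44]  (not all equal)
t=2: [110, 110, 110, 110, 110]  (all equal)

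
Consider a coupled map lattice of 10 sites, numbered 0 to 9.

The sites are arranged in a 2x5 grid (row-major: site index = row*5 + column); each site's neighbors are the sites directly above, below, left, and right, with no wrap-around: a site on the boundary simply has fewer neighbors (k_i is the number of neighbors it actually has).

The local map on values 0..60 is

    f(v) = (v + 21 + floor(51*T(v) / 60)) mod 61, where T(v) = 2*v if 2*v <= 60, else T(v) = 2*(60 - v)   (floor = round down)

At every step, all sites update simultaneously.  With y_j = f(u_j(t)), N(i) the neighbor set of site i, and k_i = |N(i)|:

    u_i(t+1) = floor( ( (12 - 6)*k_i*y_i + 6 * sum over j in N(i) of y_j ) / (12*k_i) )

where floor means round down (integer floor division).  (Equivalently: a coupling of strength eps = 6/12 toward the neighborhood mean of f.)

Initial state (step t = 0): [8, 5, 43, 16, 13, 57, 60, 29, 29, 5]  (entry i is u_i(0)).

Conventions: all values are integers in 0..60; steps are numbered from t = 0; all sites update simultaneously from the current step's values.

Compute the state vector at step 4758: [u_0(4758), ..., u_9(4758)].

Answer: [36, 36, 36, 36, 36, 36, 36, 36, 36, 36]
Key observation: The state at step 6, [36, 36, 36, 36, 36, 36, 36, 36, 36, 36], reappears at step 7: the system is in a cycle of period 1 from step 6 on.  Therefore the state at step 4758 equals the state at step 6 + ((4758 - 6) mod 1) = 6, which is [36, 36, 36, 36, 36, 36, 36, 36, 36, 36].

Derivation:
t=0: [8, 5, 43, 16, 13, 57, 60, 29, 29, 5]
t=1: [35, 32, 28, 22, 37, 26, 25, 33, 31, 40]
t=2: [35, 36, 33, 28, 31, 31, 31, 36, 35, 36]
t=3: [37, 37, 36, 36, 37, 39, 38, 37, 36, 37]
t=4: [35, 35, 36, 36, 36, 34, 35, 35, 36, 36]
t=5: [37, 36, 36, 36, 36, 37, 37, 36, 36, 36]
t=6: [36, 36, 36, 36, 36, 36, 36, 36, 36, 36]
t=7: [36, 36, 36, 36, 36, 36, 36, 36, 36, 36]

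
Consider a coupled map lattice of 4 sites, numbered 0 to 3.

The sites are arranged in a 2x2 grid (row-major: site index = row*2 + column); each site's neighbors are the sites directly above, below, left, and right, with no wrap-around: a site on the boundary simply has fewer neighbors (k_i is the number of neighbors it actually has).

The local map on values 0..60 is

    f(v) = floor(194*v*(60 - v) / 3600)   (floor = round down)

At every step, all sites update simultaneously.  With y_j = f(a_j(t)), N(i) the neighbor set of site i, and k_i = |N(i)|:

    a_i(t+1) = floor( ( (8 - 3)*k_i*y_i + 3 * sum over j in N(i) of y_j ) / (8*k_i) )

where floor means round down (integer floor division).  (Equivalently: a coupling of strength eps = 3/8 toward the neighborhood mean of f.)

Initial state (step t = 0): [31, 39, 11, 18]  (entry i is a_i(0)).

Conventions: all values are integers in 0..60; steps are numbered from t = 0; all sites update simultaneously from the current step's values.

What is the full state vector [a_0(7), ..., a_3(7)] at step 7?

Answer: [42, 42, 39, 39]

Derivation:
t=0: [31, 39, 11, 18]
t=1: [43, 44, 34, 38]
t=2: [40, 38, 45, 43]
t=3: [42, 43, 37, 39]
t=4: [40, 40, 43, 43]
t=5: [42, 42, 39, 39]
t=6: [40, 40, 43, 43]
t=7: [42, 42, 39, 39]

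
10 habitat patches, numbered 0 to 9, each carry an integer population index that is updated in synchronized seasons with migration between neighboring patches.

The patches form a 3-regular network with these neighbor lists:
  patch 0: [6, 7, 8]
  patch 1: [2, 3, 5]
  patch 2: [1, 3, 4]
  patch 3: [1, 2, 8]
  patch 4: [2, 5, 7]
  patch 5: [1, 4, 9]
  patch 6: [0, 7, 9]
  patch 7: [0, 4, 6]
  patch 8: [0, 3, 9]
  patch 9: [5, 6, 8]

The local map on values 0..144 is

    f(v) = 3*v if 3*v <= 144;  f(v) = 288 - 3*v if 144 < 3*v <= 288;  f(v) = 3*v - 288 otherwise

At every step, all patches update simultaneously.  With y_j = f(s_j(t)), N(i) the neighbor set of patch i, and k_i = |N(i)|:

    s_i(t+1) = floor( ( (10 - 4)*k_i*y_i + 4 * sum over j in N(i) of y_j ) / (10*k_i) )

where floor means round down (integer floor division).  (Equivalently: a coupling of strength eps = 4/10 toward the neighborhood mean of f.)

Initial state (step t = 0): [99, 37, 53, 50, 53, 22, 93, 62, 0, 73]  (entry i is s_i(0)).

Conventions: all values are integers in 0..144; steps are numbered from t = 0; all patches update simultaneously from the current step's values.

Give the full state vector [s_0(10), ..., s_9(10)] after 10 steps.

Simulating step by step:
t=0: [99, 37, 53, 50, 53, 22, 93, 62, 0, 73]
t=1: [20, 111, 127, 114, 117, 80, 29, 80, 28, 51]
t=2: [65, 53, 77, 62, 63, 61, 84, 56, 83, 110]
t=3: [81, 112, 78, 91, 97, 99, 55, 102, 55, 49]
t=4: [62, 39, 41, 39, 12, 31, 101, 33, 100, 118]
t=5: [78, 114, 109, 103, 63, 85, 44, 79, 45, 55]
t=6: [74, 44, 46, 43, 75, 56, 109, 68, 107, 113]
t=7: [60, 130, 126, 117, 83, 104, 50, 72, 52, 56]
t=8: [110, 84, 81, 81, 48, 49, 122, 81, 118, 111]
t=9: [50, 52, 57, 46, 117, 114, 64, 62, 57, 65]
t=10: [124, 120, 114, 131, 74, 70, 102, 100, 119, 91]

Answer: [124, 120, 114, 131, 74, 70, 102, 100, 119, 91]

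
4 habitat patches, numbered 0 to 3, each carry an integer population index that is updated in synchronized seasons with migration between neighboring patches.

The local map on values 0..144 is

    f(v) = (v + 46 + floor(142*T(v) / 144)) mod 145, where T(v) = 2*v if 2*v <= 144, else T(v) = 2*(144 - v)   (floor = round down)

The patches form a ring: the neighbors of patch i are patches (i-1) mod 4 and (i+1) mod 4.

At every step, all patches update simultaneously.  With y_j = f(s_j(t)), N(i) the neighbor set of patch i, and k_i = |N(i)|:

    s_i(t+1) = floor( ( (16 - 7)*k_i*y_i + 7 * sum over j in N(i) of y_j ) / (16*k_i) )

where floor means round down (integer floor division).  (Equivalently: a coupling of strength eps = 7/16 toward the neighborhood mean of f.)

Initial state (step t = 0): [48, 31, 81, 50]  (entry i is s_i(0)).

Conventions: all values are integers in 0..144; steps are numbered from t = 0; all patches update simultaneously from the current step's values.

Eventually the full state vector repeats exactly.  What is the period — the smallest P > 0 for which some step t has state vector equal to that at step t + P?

Simulating step by step:
t=0: [48, 31, 81, 50]
t=1: [65, 110, 100, 60]
t=2: [87, 83, 83, 84]
t=3: [101, 103, 103, 102]
t=4: [85, 84, 84, 85]
t=5: [102, 102, 102, 102]
t=6: [85, 85, 85, 85]
t=7: [102, 102, 102, 102]

Answer: 2
Key observation: The state at step 5, [102, 102, 102, 102], reappears at step 7 — and no state repeats earlier — so the cycle the system enters has period 2.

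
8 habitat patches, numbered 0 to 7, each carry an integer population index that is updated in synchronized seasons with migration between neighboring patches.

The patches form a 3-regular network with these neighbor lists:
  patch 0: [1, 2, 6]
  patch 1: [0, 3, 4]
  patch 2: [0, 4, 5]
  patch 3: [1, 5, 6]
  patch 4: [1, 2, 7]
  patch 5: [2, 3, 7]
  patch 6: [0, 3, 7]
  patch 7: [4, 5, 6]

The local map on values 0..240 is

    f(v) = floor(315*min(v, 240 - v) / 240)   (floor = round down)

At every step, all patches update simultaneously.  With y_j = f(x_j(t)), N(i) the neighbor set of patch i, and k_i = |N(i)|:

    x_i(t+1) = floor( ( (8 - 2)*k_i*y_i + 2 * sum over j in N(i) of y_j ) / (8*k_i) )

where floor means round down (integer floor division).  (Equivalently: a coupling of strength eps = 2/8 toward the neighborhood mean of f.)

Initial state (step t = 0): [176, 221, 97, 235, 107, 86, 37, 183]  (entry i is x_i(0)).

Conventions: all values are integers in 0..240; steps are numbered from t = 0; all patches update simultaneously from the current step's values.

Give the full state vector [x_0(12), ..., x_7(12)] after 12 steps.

Simulating step by step:
t=0: [176, 221, 97, 235, 107, 86, 37, 183]
t=1: [79, 37, 123, 19, 123, 101, 49, 80]
t=2: [99, 59, 147, 38, 140, 122, 67, 107]
t=3: [120, 83, 126, 63, 126, 141, 91, 136]
t=4: [149, 113, 148, 91, 144, 127, 120, 135]
t=5: [124, 141, 122, 127, 128, 142, 149, 138]
t=6: [147, 134, 151, 142, 144, 132, 125, 132]
t=7: [125, 135, 119, 131, 127, 137, 145, 140]
t=8: [147, 139, 153, 140, 146, 137, 128, 132]
t=9: [124, 130, 117, 132, 124, 133, 143, 139]
t=10: [149, 145, 151, 140, 149, 140, 130, 133]
t=11: [121, 123, 117, 131, 120, 130, 140, 137]
t=12: [153, 152, 152, 142, 154, 143, 134, 137]

Answer: [153, 152, 152, 142, 154, 143, 134, 137]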